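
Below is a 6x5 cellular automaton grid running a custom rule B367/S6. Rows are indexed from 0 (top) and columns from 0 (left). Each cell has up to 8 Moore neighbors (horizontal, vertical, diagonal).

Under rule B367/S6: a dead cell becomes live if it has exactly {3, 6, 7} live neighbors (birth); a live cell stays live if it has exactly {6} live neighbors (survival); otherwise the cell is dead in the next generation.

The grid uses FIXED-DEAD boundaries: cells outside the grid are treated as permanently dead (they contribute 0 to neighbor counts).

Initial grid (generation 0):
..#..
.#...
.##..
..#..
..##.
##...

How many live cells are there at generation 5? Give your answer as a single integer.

Answer: 0

Derivation:
Simulating step by step:
Generation 0 (given above): 9 live cells
Generation 1: 1 live cells
.....
.....
.....
.....
.....
..#..
Generation 2: 0 live cells
.....
.....
.....
.....
.....
.....
Generation 3: 0 live cells
.....
.....
.....
.....
.....
.....
Generation 4: 0 live cells
.....
.....
.....
.....
.....
.....
Generation 5: 0 live cells
.....
.....
.....
.....
.....
.....
Population at generation 5: 0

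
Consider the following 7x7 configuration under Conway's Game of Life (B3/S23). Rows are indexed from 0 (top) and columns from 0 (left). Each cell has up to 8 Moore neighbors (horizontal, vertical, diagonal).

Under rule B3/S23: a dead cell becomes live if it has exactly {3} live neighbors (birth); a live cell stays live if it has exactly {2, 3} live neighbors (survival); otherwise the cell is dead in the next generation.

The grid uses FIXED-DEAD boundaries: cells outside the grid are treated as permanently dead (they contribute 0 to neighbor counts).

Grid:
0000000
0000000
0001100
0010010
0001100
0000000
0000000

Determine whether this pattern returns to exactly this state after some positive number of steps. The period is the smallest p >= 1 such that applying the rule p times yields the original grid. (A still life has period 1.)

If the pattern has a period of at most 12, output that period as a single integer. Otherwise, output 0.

Simulating and comparing each generation to the original:
Gen 0 (original, given above): 6 live cells
Gen 1: 6 live cells, MATCHES original -> period = 1

Answer: 1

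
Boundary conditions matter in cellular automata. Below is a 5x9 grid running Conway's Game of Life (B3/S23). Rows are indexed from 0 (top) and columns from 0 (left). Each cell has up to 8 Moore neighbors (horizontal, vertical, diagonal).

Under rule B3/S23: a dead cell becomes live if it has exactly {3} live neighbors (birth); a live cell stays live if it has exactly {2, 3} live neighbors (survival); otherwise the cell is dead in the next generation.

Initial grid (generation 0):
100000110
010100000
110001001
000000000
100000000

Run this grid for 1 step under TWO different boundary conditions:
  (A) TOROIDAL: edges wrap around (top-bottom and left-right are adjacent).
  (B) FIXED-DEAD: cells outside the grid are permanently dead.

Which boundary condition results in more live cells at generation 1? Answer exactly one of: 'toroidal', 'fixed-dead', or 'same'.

Under TOROIDAL boundary, generation 1:
110000001
011000110
111000000
010000001
000000001
Population = 13

Under FIXED-DEAD boundary, generation 1:
000000000
011000110
111000000
110000000
000000000
Population = 9

Comparison: toroidal=13, fixed-dead=9 -> toroidal

Answer: toroidal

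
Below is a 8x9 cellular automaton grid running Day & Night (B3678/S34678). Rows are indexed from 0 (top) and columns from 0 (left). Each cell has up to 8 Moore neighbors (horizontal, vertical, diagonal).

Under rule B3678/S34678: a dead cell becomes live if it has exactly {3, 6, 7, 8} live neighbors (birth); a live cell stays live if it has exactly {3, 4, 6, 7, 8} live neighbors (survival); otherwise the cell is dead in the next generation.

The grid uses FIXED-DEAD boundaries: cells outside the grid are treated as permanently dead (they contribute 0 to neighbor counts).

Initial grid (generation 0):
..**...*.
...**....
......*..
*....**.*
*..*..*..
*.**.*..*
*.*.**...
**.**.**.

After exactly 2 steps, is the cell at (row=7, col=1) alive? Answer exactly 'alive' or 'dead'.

Answer: alive

Derivation:
Simulating step by step:
Generation 0 (given above): 28 live cells
Generation 1: 24 live cells
...**....
..**.....
....*..*.
.....**..
..*...*..
..**.**..
****.*.*.
.****....
Generation 2: 25 live cells
..**.....
...*.....
...*.**..
.....***.
...**.**.
...*.***.
..****...
**.**....

Cell (7,1) at generation 2: 1 -> alive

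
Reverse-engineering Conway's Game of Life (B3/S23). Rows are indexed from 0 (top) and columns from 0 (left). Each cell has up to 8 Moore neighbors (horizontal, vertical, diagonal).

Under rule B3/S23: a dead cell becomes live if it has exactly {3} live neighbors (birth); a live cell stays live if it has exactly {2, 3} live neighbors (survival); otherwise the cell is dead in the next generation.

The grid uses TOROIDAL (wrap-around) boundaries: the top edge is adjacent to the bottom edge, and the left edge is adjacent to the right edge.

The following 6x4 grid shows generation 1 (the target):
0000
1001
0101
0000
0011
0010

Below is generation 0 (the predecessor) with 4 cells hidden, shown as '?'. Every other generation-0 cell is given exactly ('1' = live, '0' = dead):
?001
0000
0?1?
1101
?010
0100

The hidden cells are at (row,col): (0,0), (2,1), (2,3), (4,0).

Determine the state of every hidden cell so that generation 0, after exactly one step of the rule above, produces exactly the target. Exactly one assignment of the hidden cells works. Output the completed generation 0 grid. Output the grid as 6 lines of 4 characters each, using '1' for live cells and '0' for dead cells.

Hidden generation-0 cells (in order): (0,0), (2,1), (2,3), (4,0).
A hidden cell only influences target cells in its own 3x3 neighborhood. Try each of the 2^4 = 16 assignments, step the completed generation 0 forward once under B3/S23, and compare with the target:
  (0,0)=0 (2,1)=0 (2,3)=0 (4,0)=0 -> step gives (1,0)='0' but target has '1' -> reject
  (0,0)=0 (2,1)=0 (2,3)=0 (4,0)=1 -> step gives (1,0)='0' but target has '1' -> reject
  (0,0)=0 (2,1)=0 (2,3)=1 (4,0)=0 -> step gives (1,0)='0' but target has '1' -> reject
  (0,0)=0 (2,1)=0 (2,3)=1 (4,0)=1 -> step gives (1,0)='0' but target has '1' -> reject
  (0,0)=0 (2,1)=1 (2,3)=0 (4,0)=0 -> step gives (1,0)='0' but target has '1' -> reject
  (0,0)=0 (2,1)=1 (2,3)=0 (4,0)=1 -> step gives (1,0)='0' but target has '1' -> reject
  (0,0)=0 (2,1)=1 (2,3)=1 (4,0)=0 -> step reproduces the target at every cell -> ACCEPT
  (0,0)=0 (2,1)=1 (2,3)=1 (4,0)=1 -> step gives (4,3)='0' but target has '1' -> reject
  (0,0)=1 (2,1)=0 (2,3)=0 (4,0)=0 -> step gives (0,0)='1' but target has '0' -> reject
  (0,0)=1 (2,1)=0 (2,3)=0 (4,0)=1 -> step gives (0,0)='1' but target has '0' -> reject
  (0,0)=1 (2,1)=0 (2,3)=1 (4,0)=0 -> step gives (0,0)='1' but target has '0' -> reject
  (0,0)=1 (2,1)=0 (2,3)=1 (4,0)=1 -> step gives (0,0)='1' but target has '0' -> reject
  (0,0)=1 (2,1)=1 (2,3)=0 (4,0)=0 -> step gives (0,0)='1' but target has '0' -> reject
  (0,0)=1 (2,1)=1 (2,3)=0 (4,0)=1 -> step gives (0,0)='1' but target has '0' -> reject
  (0,0)=1 (2,1)=1 (2,3)=1 (4,0)=0 -> step gives (0,0)='1' but target has '0' -> reject
  (0,0)=1 (2,1)=1 (2,3)=1 (4,0)=1 -> step gives (0,0)='1' but target has '0' -> reject
Unique solution: (0,0)=dead, (2,1)=live, (2,3)=live, (4,0)=dead.
Check: live-neighbor counts of every cell in the completed generation 0:
2120
3243
5343
4464
4433
2132
Applying B3/S23 to generation 0 with these counts gives:
0000
1001
0101
0000
0011
0010
which matches the target exactly.

Answer: 0001
0000
0111
1101
0010
0100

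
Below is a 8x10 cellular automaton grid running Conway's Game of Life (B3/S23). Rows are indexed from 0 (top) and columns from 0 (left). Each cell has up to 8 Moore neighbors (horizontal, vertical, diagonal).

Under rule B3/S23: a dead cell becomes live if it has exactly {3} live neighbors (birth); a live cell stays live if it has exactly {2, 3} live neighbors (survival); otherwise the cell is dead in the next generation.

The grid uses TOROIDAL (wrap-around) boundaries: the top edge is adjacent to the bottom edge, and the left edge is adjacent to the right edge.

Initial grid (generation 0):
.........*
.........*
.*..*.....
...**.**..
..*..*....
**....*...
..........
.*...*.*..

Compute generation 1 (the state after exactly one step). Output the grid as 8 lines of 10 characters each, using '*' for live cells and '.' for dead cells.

Answer: *.......*.
*.........
...***....
..***.*...
.*****.*..
.*........
**....*...
..........

Derivation:
Simulating step by step:
Generation 0 (given above): 16 live cells
Generation 1: 20 live cells
(generation 1 grid is the final answer)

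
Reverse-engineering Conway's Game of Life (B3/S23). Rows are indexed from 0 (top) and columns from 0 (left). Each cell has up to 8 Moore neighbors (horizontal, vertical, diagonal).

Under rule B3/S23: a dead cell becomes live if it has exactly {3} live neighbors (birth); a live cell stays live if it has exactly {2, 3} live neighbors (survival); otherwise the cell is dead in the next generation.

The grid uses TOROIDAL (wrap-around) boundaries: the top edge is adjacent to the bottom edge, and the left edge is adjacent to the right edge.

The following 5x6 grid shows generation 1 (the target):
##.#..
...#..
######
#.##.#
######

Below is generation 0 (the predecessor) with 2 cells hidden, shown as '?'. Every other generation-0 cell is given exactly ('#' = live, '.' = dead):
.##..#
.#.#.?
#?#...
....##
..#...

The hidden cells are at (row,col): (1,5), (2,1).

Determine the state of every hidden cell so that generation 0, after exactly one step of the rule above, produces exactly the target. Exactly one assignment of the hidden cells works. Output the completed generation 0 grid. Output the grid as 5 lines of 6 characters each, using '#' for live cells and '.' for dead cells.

Hidden generation-0 cells (in order): (1,5), (2,1).
A hidden cell only influences target cells in its own 3x3 neighborhood. Try each of the 2^2 = 4 assignments, step the completed generation 0 forward once under B3/S23, and compare with the target:
  (1,5)=. (2,1)=. -> step gives (3,0)='.' but target has '#' -> reject
  (1,5)=. (2,1)=# -> step reproduces the target at every cell -> ACCEPT
  (1,5)=# (2,1)=. -> step gives (0,0)='.' but target has '#' -> reject
  (1,5)=# (2,1)=# -> step gives (0,0)='.' but target has '#' -> reject
Unique solution: (1,5)=dead, (2,1)=live.
Check: live-neighbor counts of every cell in the completed generation 0:
334320
556222
333333
343312
332333
Applying B3/S23 to generation 0 with these counts gives:
##.#..
...#..
######
#.##.#
######
which matches the target exactly.

Answer: .##..#
.#.#..
###...
....##
..#...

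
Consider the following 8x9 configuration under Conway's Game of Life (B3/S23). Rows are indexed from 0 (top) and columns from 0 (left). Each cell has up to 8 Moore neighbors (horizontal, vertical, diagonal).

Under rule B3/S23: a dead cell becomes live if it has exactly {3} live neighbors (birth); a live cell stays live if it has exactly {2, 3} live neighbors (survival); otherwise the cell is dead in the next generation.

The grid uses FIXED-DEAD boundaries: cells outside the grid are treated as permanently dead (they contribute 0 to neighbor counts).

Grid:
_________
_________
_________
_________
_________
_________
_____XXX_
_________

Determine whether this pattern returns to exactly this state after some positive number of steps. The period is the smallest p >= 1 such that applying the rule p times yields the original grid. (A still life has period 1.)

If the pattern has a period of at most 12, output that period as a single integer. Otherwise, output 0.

Answer: 2

Derivation:
Simulating and comparing each generation to the original:
Gen 0 (original, given above): 3 live cells
Gen 1: 3 live cells, differs from original
Gen 2: 3 live cells, MATCHES original -> period = 2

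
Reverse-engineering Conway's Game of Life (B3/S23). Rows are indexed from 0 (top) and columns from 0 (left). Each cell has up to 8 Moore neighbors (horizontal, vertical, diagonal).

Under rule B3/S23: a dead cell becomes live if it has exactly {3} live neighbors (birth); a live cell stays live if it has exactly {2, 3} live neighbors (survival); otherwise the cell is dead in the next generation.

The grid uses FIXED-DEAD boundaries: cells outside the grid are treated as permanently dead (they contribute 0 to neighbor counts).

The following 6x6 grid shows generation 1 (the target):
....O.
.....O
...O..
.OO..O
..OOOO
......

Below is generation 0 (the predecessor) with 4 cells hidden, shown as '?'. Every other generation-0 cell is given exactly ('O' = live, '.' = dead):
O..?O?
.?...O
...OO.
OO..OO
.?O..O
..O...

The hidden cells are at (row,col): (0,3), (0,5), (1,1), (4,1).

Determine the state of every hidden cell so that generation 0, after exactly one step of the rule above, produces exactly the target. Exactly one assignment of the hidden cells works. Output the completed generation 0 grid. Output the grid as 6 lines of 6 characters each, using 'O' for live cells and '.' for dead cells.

Hidden generation-0 cells (in order): (0,3), (0,5), (1,1), (4,1).
A hidden cell only influences target cells in its own 3x3 neighborhood. Try each of the 2^4 = 16 assignments, step the completed generation 0 forward once under B3/S23, and compare with the target:
  (0,3)=. (0,5)=. (1,1)=. (4,1)=. -> step gives (0,4)='.' but target has 'O' -> reject
  (0,3)=. (0,5)=. (1,1)=. (4,1)=O -> step gives (0,4)='.' but target has 'O' -> reject
  (0,3)=. (0,5)=. (1,1)=O (4,1)=. -> step gives (0,4)='.' but target has 'O' -> reject
  (0,3)=. (0,5)=. (1,1)=O (4,1)=O -> step gives (0,4)='.' but target has 'O' -> reject
  (0,3)=. (0,5)=O (1,1)=. (4,1)=. -> step gives (0,5)='O' but target has '.' -> reject
  (0,3)=. (0,5)=O (1,1)=. (4,1)=O -> step gives (0,5)='O' but target has '.' -> reject
  (0,3)=. (0,5)=O (1,1)=O (4,1)=. -> step gives (0,5)='O' but target has '.' -> reject
  (0,3)=. (0,5)=O (1,1)=O (4,1)=O -> step gives (0,5)='O' but target has '.' -> reject
  (0,3)=O (0,5)=. (1,1)=. (4,1)=. -> step reproduces the target at every cell -> ACCEPT
  (0,3)=O (0,5)=. (1,1)=. (4,1)=O -> step gives (3,0)='O' but target has '.' -> reject
  (0,3)=O (0,5)=. (1,1)=O (4,1)=. -> step gives (1,2)='O' but target has '.' -> reject
  (0,3)=O (0,5)=. (1,1)=O (4,1)=O -> step gives (1,2)='O' but target has '.' -> reject
  (0,3)=O (0,5)=O (1,1)=. (4,1)=. -> step gives (0,5)='O' but target has '.' -> reject
  (0,3)=O (0,5)=O (1,1)=. (4,1)=O -> step gives (0,5)='O' but target has '.' -> reject
  (0,3)=O (0,5)=O (1,1)=O (4,1)=. -> step gives (0,5)='O' but target has '.' -> reject
  (0,3)=O (0,5)=O (1,1)=O (4,1)=O -> step gives (0,5)='O' but target has '.' -> reject
Unique solution: (0,3)=live, (0,5)=dead, (1,1)=dead, (4,1)=dead.
Check: live-neighbor counts of every cell in the completed generation 0:
011122
112452
222244
123443
242332
021211
Applying B3/S23 to generation 0 with these counts gives:
....O.
.....O
...O..
.OO..O
..OOOO
......
which matches the target exactly.

Answer: O..OO.
.....O
...OO.
OO..OO
..O..O
..O...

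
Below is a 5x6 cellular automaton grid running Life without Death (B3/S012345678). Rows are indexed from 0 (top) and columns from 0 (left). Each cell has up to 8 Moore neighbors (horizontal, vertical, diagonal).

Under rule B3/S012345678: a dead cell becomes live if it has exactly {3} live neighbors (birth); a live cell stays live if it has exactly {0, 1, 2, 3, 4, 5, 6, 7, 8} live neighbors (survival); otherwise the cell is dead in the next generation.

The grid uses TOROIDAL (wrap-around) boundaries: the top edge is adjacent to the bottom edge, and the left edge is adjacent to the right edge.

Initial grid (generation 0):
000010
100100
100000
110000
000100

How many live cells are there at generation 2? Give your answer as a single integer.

Simulating step by step:
Generation 0 (given above): 7 live cells
Generation 1: 10 live cells
000110
100101
100001
110000
000100
Generation 2: 16 live cells
001111
100101
100011
110001
001110
Population at generation 2: 16

Answer: 16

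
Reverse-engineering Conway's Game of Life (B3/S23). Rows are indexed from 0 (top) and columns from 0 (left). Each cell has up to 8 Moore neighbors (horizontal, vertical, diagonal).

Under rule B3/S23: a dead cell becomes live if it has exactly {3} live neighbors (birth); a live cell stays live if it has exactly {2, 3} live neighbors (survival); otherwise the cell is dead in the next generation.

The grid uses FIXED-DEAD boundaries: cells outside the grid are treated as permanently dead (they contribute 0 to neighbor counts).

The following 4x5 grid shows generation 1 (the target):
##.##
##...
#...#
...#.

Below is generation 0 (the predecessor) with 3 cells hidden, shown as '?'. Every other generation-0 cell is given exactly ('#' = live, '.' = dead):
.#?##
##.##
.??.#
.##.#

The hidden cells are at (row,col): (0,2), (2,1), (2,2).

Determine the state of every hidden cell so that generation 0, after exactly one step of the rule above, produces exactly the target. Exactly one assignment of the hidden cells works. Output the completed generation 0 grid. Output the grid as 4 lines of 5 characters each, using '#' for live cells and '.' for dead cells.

Hidden generation-0 cells (in order): (0,2), (2,1), (2,2).
A hidden cell only influences target cells in its own 3x3 neighborhood. Try each of the 2^3 = 8 assignments, step the completed generation 0 forward once under B3/S23, and compare with the target:
  (0,2)=. (2,1)=. (2,2)=. -> step reproduces the target at every cell -> ACCEPT
  (0,2)=. (2,1)=. (2,2)=# -> step gives (3,1)='#' but target has '.' -> reject
  (0,2)=. (2,1)=# (2,2)=. -> step gives (2,0)='.' but target has '#' -> reject
  (0,2)=. (2,1)=# (2,2)=# -> step gives (1,1)='.' but target has '#' -> reject
  (0,2)=# (2,1)=. (2,2)=. -> step gives (0,3)='.' but target has '#' -> reject
  (0,2)=# (2,1)=. (2,2)=# -> step gives (0,3)='.' but target has '#' -> reject
  (0,2)=# (2,1)=# (2,2)=. -> step gives (0,3)='.' but target has '#' -> reject
  (0,2)=# (2,1)=# (2,2)=# -> step gives (0,3)='.' but target has '#' -> reject
Unique solution: (0,2)=dead, (2,1)=dead, (2,2)=dead.
Check: live-neighbor counts of every cell in the completed generation 0:
32433
22444
34453
11131
Applying B3/S23 to generation 0 with these counts gives:
##.##
##...
#...#
...#.
which matches the target exactly.

Answer: .#.##
##.##
....#
.##.#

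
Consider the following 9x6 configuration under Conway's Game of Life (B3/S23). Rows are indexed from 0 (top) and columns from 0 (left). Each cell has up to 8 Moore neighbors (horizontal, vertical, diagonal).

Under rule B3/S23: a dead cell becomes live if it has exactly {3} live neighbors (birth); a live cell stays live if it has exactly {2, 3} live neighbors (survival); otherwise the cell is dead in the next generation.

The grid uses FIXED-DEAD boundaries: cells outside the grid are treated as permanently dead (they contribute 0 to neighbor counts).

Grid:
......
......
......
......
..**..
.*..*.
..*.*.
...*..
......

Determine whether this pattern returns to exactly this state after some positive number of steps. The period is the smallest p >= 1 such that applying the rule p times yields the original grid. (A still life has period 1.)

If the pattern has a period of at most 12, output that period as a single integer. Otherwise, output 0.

Answer: 1

Derivation:
Simulating and comparing each generation to the original:
Gen 0 (original, given above): 7 live cells
Gen 1: 7 live cells, MATCHES original -> period = 1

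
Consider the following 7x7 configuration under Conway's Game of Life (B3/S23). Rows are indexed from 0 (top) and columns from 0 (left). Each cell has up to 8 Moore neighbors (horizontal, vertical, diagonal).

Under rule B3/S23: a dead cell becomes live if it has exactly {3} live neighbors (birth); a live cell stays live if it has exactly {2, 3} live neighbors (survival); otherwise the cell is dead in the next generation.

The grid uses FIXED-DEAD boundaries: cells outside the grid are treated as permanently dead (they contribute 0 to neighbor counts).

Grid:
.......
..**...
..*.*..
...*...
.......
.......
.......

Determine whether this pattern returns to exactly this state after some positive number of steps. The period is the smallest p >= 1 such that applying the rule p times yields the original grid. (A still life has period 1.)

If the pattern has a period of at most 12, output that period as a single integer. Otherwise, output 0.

Simulating and comparing each generation to the original:
Gen 0 (original, given above): 5 live cells
Gen 1: 5 live cells, MATCHES original -> period = 1

Answer: 1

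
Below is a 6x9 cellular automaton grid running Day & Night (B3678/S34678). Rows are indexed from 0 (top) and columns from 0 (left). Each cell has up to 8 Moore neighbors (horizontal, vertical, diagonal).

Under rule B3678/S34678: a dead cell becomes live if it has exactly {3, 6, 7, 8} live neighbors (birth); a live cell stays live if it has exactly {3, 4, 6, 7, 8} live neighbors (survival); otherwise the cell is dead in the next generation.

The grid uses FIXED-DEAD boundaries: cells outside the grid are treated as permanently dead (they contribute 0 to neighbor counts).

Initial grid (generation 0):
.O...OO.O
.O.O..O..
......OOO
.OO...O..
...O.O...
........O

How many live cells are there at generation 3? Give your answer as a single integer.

Simulating step by step:
Generation 0 (given above): 16 live cells
Generation 1: 13 live cells
..O....O.
..O...OOO
.O...OOO.
.....OO..
..O......
.........
Generation 2: 12 live cells
......OOO
.O...O..O
.....OO.O
.....OOO.
.........
.........
Generation 3: 10 live cells
.......O.
.....O.OO
....OO...
.....OOO.
......O..
.........
Population at generation 3: 10

Answer: 10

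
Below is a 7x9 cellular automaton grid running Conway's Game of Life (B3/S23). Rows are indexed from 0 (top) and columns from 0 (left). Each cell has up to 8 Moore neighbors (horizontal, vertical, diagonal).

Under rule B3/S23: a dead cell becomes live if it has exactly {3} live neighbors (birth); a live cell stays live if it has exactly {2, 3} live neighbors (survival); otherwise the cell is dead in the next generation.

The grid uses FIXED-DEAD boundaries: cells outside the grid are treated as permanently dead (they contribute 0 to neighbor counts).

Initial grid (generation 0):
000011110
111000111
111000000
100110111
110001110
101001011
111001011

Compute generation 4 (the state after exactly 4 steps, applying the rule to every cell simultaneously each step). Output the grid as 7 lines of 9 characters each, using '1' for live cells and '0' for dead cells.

Simulating step by step:
Generation 0 (given above): 35 live cells
Generation 1: 21 live cells
010001001
101100001
000001000
000110001
101100000
001011000
101000011
Generation 2: 16 live cells
011000000
011010000
001000000
001110000
011001000
001010000
010100000
Generation 3: 10 live cells
011100000
000000000
000010000
000010000
010001000
000010000
001100000
Generation 4: 11 live cells
(generation 4 grid is the final answer)

Answer: 001000000
001100000
000000000
000011000
000011000
001110000
000100000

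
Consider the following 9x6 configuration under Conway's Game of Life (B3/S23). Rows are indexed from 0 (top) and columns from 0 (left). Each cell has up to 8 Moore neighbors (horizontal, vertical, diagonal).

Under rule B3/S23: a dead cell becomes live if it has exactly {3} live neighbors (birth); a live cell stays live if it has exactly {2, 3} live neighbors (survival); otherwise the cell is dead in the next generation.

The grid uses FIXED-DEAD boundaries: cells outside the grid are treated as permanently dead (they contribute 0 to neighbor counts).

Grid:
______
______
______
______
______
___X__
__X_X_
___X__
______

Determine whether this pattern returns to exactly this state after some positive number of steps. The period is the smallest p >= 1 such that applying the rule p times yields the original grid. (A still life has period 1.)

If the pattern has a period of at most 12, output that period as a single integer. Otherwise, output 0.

Answer: 1

Derivation:
Simulating and comparing each generation to the original:
Gen 0 (original, given above): 4 live cells
Gen 1: 4 live cells, MATCHES original -> period = 1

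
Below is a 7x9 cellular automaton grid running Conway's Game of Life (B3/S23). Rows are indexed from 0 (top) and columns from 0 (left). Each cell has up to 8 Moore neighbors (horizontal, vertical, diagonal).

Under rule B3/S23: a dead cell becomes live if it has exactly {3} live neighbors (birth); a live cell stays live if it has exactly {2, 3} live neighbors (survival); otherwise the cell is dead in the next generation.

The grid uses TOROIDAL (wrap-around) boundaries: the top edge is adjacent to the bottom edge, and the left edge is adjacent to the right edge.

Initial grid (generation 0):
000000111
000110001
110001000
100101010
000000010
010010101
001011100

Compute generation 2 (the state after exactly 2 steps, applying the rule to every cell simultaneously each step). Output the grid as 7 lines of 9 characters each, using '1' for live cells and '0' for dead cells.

Answer: 000100101
011110001
001100111
000000000
110000101
100000110
100110001

Derivation:
Simulating step by step:
Generation 0 (given above): 22 live cells
Generation 1: 26 live cells
000000101
000011101
111101100
110010000
100011010
000110100
100110001
Generation 2: 24 live cells
(generation 2 grid is the final answer)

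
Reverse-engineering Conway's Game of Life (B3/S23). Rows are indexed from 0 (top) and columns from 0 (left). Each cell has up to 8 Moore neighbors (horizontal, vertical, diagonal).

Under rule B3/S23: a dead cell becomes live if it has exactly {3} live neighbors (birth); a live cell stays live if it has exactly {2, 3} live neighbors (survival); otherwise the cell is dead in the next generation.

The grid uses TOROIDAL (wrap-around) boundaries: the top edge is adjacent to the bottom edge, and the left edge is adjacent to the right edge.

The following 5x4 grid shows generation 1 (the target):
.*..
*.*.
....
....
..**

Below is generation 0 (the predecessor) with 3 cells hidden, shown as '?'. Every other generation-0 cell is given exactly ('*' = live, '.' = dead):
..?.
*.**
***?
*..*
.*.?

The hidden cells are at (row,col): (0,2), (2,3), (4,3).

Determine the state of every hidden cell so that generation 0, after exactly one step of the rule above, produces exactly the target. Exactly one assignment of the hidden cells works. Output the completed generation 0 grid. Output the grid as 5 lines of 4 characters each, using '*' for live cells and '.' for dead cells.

Answer: ....
*.**
***.
*..*
.*.*

Derivation:
Hidden generation-0 cells (in order): (0,2), (2,3), (4,3).
A hidden cell only influences target cells in its own 3x3 neighborhood. Try each of the 2^3 = 8 assignments, step the completed generation 0 forward once under B3/S23, and compare with the target:
  (0,2)=. (2,3)=. (4,3)=. -> step gives (0,0)='*' but target has '.' -> reject
  (0,2)=. (2,3)=. (4,3)=* -> step reproduces the target at every cell -> ACCEPT
  (0,2)=. (2,3)=* (4,3)=. -> step gives (0,0)='*' but target has '.' -> reject
  (0,2)=. (2,3)=* (4,3)=* -> step gives (1,0)='.' but target has '*' -> reject
  (0,2)=* (2,3)=. (4,3)=. -> step gives (0,0)='*' but target has '.' -> reject
  (0,2)=* (2,3)=. (4,3)=* -> step gives (0,1)='.' but target has '*' -> reject
  (0,2)=* (2,3)=* (4,3)=. -> step gives (0,0)='*' but target has '.' -> reject
  (0,2)=* (2,3)=* (4,3)=* -> step gives (0,1)='.' but target has '*' -> reject
Unique solution: (0,2)=dead, (2,3)=dead, (4,3)=live.
Check: live-neighbor counts of every cell in the completed generation 0:
4344
3534
5547
5554
4132
Applying B3/S23 to generation 0 with these counts gives:
.*..
*.*.
....
....
..**
which matches the target exactly.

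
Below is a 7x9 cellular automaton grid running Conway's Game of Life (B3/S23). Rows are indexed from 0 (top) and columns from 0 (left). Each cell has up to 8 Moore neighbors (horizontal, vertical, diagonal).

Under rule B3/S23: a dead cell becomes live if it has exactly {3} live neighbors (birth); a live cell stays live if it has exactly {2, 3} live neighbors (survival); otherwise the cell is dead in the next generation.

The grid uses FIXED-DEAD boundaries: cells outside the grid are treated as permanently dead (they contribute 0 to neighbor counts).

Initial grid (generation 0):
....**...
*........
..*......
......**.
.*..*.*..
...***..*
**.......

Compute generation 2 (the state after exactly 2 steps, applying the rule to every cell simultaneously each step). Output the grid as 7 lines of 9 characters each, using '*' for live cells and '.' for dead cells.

Answer: .........
.........
......*..
....****.
.*.....*.
.**......
.**.**...

Derivation:
Simulating step by step:
Generation 0 (given above): 15 live cells
Generation 1: 13 live cells
.........
.........
.........
.....***.
...**.*..
******...
....*....
Generation 2: 13 live cells
(generation 2 grid is the final answer)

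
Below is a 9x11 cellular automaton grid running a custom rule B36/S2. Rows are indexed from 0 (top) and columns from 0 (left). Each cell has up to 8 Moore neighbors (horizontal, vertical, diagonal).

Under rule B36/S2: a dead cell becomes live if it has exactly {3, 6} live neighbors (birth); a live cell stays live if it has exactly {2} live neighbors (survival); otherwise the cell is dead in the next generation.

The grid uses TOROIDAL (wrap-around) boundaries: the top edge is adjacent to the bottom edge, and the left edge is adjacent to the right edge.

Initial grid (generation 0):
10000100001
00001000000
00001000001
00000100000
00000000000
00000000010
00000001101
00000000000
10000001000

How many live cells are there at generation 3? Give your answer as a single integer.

Answer: 3

Derivation:
Simulating step by step:
Generation 0 (given above): 13 live cells
Generation 1: 16 live cells
10000000001
10001100001
00001100000
00000000000
00000000000
00000000110
00000000110
00000001100
10000000001
Generation 2: 5 live cells
01000000010
00000000000
00000000000
00000000000
00000000000
00000000000
00000000000
00000001001
00000000010
Generation 3: 3 live cells
00000000000
00000000000
00000000000
00000000000
00000000000
00000000000
00000000000
00000000000
00000000111
Population at generation 3: 3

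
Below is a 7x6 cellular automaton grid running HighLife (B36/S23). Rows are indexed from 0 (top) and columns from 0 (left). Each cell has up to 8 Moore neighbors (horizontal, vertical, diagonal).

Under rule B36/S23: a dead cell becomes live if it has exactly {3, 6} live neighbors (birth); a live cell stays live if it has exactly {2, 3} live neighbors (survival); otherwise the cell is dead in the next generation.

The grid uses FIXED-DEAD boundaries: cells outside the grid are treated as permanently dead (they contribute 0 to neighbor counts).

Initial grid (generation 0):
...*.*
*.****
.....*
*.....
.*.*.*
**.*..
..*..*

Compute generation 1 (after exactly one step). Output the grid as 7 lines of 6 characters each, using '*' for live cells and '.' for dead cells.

Simulating step by step:
Generation 0 (given above): 17 live cells
Generation 1: 17 live cells
(generation 1 grid is the final answer)

Answer: ..**.*
..**.*
.*.*.*
....*.
.*..*.
**.*..
.**...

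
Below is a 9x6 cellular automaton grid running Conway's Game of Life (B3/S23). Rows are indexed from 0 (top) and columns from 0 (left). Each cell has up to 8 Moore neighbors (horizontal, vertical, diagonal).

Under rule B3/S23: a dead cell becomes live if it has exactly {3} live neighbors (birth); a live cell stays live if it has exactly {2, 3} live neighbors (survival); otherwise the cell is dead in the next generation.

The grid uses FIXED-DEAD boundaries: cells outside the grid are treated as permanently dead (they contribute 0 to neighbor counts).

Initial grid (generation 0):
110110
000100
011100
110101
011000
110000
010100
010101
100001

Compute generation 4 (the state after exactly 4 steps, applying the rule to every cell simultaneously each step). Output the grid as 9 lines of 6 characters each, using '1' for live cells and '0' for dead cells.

Answer: 000000
000000
000011
011110
011100
100000
110000
110000
000000

Derivation:
Simulating step by step:
Generation 0 (given above): 23 live cells
Generation 1: 16 live cells
001110
100000
110100
100110
000000
100000
010010
110000
000010
Generation 2: 16 live cells
000100
100010
111110
111110
000000
000000
010000
110000
000000
Generation 3: 12 live cells
000000
100010
000001
100010
011100
000000
110000
110000
000000
Generation 4: 14 live cells
(generation 4 grid is the final answer)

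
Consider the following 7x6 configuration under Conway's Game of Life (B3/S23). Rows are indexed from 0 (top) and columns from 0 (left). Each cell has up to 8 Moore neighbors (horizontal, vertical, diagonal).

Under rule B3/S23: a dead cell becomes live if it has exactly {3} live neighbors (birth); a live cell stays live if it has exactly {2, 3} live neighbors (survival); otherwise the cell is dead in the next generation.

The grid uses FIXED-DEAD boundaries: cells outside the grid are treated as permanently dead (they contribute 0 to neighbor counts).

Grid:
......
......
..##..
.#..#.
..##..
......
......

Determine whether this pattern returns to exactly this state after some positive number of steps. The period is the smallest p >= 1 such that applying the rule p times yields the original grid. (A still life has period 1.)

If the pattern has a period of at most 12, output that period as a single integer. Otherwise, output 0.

Answer: 1

Derivation:
Simulating and comparing each generation to the original:
Gen 0 (original, given above): 6 live cells
Gen 1: 6 live cells, MATCHES original -> period = 1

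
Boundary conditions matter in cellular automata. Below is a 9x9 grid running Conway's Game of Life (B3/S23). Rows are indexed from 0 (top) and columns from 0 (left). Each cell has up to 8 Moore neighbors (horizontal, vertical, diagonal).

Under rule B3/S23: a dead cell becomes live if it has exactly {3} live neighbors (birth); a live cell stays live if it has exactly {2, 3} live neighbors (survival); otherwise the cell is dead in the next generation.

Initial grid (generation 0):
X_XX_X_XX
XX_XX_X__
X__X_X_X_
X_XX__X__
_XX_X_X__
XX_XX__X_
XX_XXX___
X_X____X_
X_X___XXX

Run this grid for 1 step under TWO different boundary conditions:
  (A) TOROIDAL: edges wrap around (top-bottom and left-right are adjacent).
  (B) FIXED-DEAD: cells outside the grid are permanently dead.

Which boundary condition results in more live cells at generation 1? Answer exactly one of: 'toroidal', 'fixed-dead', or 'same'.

Under TOROIDAL boundary, generation 1:
_____X___
_________
X____X_X_
X_____XXX
____X_XXX
______X_X
_____XX__
__X_XX_X_
__X______
Population = 21

Under FIXED-DEAD boundary, generation 1:
X_XX_XXX_
X_______X
X____X_X_
X_____XX_
____X_XX_
______X__
_____XX__
X_X_XX_XX
______XXX
Population = 29

Comparison: toroidal=21, fixed-dead=29 -> fixed-dead

Answer: fixed-dead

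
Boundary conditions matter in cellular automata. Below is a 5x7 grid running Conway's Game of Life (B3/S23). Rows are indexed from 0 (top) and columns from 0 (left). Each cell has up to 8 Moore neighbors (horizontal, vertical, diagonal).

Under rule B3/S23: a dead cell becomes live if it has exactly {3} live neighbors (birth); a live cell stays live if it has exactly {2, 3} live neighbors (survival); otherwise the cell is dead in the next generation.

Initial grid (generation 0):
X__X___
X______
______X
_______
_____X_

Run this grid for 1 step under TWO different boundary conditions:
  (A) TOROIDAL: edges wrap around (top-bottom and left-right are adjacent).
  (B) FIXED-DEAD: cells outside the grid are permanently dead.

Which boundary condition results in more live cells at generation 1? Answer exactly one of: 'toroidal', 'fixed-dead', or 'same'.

Answer: toroidal

Derivation:
Under TOROIDAL boundary, generation 1:
______X
X_____X
_______
_______
_______
Population = 3

Under FIXED-DEAD boundary, generation 1:
_______
_______
_______
_______
_______
Population = 0

Comparison: toroidal=3, fixed-dead=0 -> toroidal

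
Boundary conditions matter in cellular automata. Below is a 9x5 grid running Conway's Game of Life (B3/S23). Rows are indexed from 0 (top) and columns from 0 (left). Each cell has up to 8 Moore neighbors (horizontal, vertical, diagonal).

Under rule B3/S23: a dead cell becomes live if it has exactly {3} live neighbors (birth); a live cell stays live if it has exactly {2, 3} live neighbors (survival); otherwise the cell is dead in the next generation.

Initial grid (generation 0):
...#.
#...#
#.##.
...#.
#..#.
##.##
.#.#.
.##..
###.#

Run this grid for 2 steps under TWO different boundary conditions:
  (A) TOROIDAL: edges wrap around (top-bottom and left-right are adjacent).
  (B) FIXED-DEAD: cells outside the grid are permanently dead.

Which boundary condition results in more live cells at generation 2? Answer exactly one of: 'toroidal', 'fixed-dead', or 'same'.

Answer: toroidal

Derivation:
Under TOROIDAL boundary, generation 2:
..##.
#....
...#.
...#.
##.#.
##.#.
..###
#..##
#...#
Population = 19

Under FIXED-DEAD boundary, generation 2:
.....
.#..#
#....
.....
.....
##...
..###
..#.#
.....
Population = 10

Comparison: toroidal=19, fixed-dead=10 -> toroidal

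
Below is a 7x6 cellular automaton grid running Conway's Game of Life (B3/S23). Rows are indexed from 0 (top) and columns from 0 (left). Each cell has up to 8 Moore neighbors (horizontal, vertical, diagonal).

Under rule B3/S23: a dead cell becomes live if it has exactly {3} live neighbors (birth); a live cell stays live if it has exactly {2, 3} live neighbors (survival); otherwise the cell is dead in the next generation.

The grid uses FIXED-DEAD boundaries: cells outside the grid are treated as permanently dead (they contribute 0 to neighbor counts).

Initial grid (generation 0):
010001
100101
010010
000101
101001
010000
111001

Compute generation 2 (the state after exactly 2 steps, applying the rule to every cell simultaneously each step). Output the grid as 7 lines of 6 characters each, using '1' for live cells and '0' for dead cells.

Answer: 010000
011001
100001
000001
010010
100100
010000

Derivation:
Simulating step by step:
Generation 0 (given above): 17 live cells
Generation 1: 18 live cells
000010
111001
001101
011101
011010
000000
111000
Generation 2: 12 live cells
(generation 2 grid is the final answer)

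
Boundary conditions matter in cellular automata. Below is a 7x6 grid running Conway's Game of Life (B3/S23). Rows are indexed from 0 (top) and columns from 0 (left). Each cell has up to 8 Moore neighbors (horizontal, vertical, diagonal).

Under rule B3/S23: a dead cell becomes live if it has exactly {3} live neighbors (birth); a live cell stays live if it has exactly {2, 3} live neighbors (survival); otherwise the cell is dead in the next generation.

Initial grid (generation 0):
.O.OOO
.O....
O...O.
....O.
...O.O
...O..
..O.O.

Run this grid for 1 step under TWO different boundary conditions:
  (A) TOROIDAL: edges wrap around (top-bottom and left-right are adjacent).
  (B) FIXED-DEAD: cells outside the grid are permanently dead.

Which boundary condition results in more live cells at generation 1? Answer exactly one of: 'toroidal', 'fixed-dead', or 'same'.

Under TOROIDAL boundary, generation 1:
OO.OOO
.OOO..
.....O
...OO.
...O..
..OO..
..O..O
Population = 16

Under FIXED-DEAD boundary, generation 1:
..O.O.
OOOO.O
......
...OOO
...O..
..OO..
...O..
Population = 14

Comparison: toroidal=16, fixed-dead=14 -> toroidal

Answer: toroidal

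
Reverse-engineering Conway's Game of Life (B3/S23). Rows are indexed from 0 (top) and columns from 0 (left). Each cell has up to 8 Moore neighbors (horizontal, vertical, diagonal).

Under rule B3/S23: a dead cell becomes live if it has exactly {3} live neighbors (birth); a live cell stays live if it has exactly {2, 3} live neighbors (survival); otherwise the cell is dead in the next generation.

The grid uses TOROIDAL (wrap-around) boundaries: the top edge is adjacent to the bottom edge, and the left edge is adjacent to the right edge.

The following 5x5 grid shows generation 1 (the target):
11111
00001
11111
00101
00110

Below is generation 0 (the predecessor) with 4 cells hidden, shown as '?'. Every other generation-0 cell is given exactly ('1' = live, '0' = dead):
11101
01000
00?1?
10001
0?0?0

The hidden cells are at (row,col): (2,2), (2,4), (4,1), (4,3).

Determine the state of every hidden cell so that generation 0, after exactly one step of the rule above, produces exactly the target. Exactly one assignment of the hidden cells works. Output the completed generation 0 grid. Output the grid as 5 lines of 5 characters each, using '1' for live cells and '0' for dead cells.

Answer: 11101
01000
00110
10001
00010

Derivation:
Hidden generation-0 cells (in order): (2,2), (2,4), (4,1), (4,3).
A hidden cell only influences target cells in its own 3x3 neighborhood. Try each of the 2^4 = 16 assignments, step the completed generation 0 forward once under B3/S23, and compare with the target:
  (2,2)=0 (2,4)=0 (4,1)=0 (4,3)=0 -> step gives (0,3)='0' but target has '1' -> reject
  (2,2)=0 (2,4)=0 (4,1)=0 (4,3)=1 -> step gives (1,1)='1' but target has '0' -> reject
  (2,2)=0 (2,4)=0 (4,1)=1 (4,3)=0 -> step gives (0,0)='0' but target has '1' -> reject
  (2,2)=0 (2,4)=0 (4,1)=1 (4,3)=1 -> step gives (0,0)='0' but target has '1' -> reject
  (2,2)=0 (2,4)=1 (4,1)=0 (4,3)=0 -> step gives (0,3)='0' but target has '1' -> reject
  (2,2)=0 (2,4)=1 (4,1)=0 (4,3)=1 -> step gives (1,1)='1' but target has '0' -> reject
  (2,2)=0 (2,4)=1 (4,1)=1 (4,3)=0 -> step gives (0,0)='0' but target has '1' -> reject
  (2,2)=0 (2,4)=1 (4,1)=1 (4,3)=1 -> step gives (0,0)='0' but target has '1' -> reject
  (2,2)=1 (2,4)=0 (4,1)=0 (4,3)=0 -> step gives (0,3)='0' but target has '1' -> reject
  (2,2)=1 (2,4)=0 (4,1)=0 (4,3)=1 -> step reproduces the target at every cell -> ACCEPT
  (2,2)=1 (2,4)=0 (4,1)=1 (4,3)=0 -> step gives (0,0)='0' but target has '1' -> reject
  (2,2)=1 (2,4)=0 (4,1)=1 (4,3)=1 -> step gives (0,0)='0' but target has '1' -> reject
  (2,2)=1 (2,4)=1 (4,1)=0 (4,3)=0 -> step gives (0,3)='0' but target has '1' -> reject
  (2,2)=1 (2,4)=1 (4,1)=0 (4,3)=1 -> step gives (1,4)='0' but target has '1' -> reject
  (2,2)=1 (2,4)=1 (4,1)=1 (4,3)=0 -> step gives (0,0)='0' but target has '1' -> reject
  (2,2)=1 (2,4)=1 (4,1)=1 (4,3)=1 -> step gives (0,0)='0' but target has '1' -> reject
Unique solution: (2,2)=live, (2,4)=dead, (4,1)=dead, (4,3)=live.
Check: live-neighbor counts of every cell in the completed generation 0:
33332
44543
33223
12343
54335
Applying B3/S23 to generation 0 with these counts gives:
11111
00001
11111
00101
00110
which matches the target exactly.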